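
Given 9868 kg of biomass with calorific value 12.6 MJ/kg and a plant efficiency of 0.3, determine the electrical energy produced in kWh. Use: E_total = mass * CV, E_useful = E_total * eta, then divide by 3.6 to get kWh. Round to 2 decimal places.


Total energy = mass * CV = 9868 * 12.6 = 124336.8 MJ
Useful energy = total * eta = 124336.8 * 0.3 = 37301.04 MJ
Convert to kWh: 37301.04 / 3.6
Useful energy = 10361.40 kWh

10361.40


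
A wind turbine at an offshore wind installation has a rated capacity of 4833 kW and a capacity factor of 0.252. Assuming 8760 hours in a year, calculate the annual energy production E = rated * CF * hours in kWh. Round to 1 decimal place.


Annual energy = rated_kW * capacity_factor * hours_per_year
Given: P_rated = 4833 kW, CF = 0.252, hours = 8760
E = 4833 * 0.252 * 8760
E = 10668944.2 kWh

10668944.2


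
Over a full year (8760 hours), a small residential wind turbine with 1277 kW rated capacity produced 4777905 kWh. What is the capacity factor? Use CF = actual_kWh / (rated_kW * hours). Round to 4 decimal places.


Capacity factor = actual output / maximum possible output
Maximum possible = rated * hours = 1277 * 8760 = 11186520 kWh
CF = 4777905 / 11186520
CF = 0.4271

0.4271


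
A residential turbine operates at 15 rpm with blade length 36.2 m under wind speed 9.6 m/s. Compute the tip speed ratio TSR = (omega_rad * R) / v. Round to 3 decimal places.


Convert rotational speed to rad/s:
  omega = 15 * 2 * pi / 60 = 1.5708 rad/s
Compute tip speed:
  v_tip = omega * R = 1.5708 * 36.2 = 56.863 m/s
Tip speed ratio:
  TSR = v_tip / v_wind = 56.863 / 9.6 = 5.923

5.923


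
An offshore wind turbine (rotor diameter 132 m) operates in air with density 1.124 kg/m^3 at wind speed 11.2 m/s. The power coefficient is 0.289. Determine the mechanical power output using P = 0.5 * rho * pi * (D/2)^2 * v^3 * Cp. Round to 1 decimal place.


Step 1 -- Compute swept area:
  A = pi * (D/2)^2 = pi * (132/2)^2 = 13684.78 m^2
Step 2 -- Apply wind power equation:
  P = 0.5 * rho * A * v^3 * Cp
  v^3 = 11.2^3 = 1404.928
  P = 0.5 * 1.124 * 13684.78 * 1404.928 * 0.289
  P = 3122669.1 W

3122669.1


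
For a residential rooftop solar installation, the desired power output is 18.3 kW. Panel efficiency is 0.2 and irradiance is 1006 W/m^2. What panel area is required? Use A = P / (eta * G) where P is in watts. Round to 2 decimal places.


Convert target power to watts: P = 18.3 * 1000 = 18300.0 W
Compute denominator: eta * G = 0.2 * 1006 = 201.2
Required area A = P / (eta * G) = 18300.0 / 201.2
A = 90.95 m^2

90.95


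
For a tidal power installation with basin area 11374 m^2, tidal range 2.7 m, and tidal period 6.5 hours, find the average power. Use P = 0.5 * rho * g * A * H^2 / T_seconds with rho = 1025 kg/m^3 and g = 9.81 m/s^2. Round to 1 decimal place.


Convert period to seconds: T = 6.5 * 3600 = 23400.0 s
H^2 = 2.7^2 = 7.29
P = 0.5 * rho * g * A * H^2 / T
P = 0.5 * 1025 * 9.81 * 11374 * 7.29 / 23400.0
P = 17815.1 W

17815.1


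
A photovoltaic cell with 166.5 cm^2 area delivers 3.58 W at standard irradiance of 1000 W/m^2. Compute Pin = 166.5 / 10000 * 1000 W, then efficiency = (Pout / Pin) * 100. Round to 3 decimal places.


First compute the input power:
  Pin = area_cm2 / 10000 * G = 166.5 / 10000 * 1000 = 16.65 W
Then compute efficiency:
  Efficiency = (Pout / Pin) * 100 = (3.58 / 16.65) * 100
  Efficiency = 21.502%

21.502


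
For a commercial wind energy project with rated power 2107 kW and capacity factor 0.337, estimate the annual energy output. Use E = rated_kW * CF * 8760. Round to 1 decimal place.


Annual energy = rated_kW * capacity_factor * hours_per_year
Given: P_rated = 2107 kW, CF = 0.337, hours = 8760
E = 2107 * 0.337 * 8760
E = 6220116.8 kWh

6220116.8


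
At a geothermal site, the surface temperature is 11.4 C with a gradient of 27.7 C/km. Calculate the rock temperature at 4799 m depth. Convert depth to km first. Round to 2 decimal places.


Convert depth to km: 4799 / 1000 = 4.799 km
Temperature increase = gradient * depth_km = 27.7 * 4.799 = 132.93 C
Temperature at depth = T_surface + delta_T = 11.4 + 132.93
T = 144.33 C

144.33


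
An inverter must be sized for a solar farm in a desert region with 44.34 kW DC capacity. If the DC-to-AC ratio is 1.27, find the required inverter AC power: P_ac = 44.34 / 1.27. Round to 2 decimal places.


The inverter AC capacity is determined by the DC/AC ratio.
Given: P_dc = 44.34 kW, DC/AC ratio = 1.27
P_ac = P_dc / ratio = 44.34 / 1.27
P_ac = 34.91 kW

34.91


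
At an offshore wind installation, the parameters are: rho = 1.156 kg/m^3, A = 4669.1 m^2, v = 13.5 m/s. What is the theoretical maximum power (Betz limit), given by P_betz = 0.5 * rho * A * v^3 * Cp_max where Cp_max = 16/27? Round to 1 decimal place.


The Betz coefficient Cp_max = 16/27 = 0.5926
v^3 = 13.5^3 = 2460.375
P_betz = 0.5 * rho * A * v^3 * Cp_max
P_betz = 0.5 * 1.156 * 4669.1 * 2460.375 * 0.5926
P_betz = 3934762.6 W

3934762.6


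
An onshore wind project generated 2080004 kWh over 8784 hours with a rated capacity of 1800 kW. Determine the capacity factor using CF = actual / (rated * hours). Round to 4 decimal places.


Capacity factor = actual output / maximum possible output
Maximum possible = rated * hours = 1800 * 8784 = 15811200 kWh
CF = 2080004 / 15811200
CF = 0.1316

0.1316


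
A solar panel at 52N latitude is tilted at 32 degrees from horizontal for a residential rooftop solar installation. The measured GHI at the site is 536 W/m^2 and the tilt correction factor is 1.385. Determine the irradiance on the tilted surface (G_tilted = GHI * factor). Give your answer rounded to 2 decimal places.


Identify the given values:
  GHI = 536 W/m^2, tilt correction factor = 1.385
Apply the formula G_tilted = GHI * factor:
  G_tilted = 536 * 1.385
  G_tilted = 742.36 W/m^2

742.36


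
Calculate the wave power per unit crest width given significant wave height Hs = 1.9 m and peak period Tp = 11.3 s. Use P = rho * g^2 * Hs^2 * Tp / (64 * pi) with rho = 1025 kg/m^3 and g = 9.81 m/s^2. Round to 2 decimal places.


Apply wave power formula:
  g^2 = 9.81^2 = 96.2361
  Hs^2 = 1.9^2 = 3.61
  Numerator = rho * g^2 * Hs^2 * Tp = 1025 * 96.2361 * 3.61 * 11.3 = 4023903.21
  Denominator = 64 * pi = 201.0619
  P = 4023903.21 / 201.0619 = 20013.25 W/m

20013.25


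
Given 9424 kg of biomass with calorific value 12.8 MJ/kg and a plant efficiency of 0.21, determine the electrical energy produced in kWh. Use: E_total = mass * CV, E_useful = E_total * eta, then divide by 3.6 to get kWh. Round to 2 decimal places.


Total energy = mass * CV = 9424 * 12.8 = 120627.2 MJ
Useful energy = total * eta = 120627.2 * 0.21 = 25331.71 MJ
Convert to kWh: 25331.71 / 3.6
Useful energy = 7036.59 kWh

7036.59


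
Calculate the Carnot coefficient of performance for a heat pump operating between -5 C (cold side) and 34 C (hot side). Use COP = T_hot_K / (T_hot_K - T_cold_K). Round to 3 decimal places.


Convert to Kelvin:
  T_hot = 34 + 273.15 = 307.15 K
  T_cold = -5 + 273.15 = 268.15 K
Apply Carnot COP formula:
  COP = T_hot_K / (T_hot_K - T_cold_K) = 307.15 / 39.0
  COP = 7.876

7.876


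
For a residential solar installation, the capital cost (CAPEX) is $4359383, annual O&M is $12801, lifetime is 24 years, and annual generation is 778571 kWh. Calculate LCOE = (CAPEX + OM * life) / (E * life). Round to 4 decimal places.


Total cost = CAPEX + OM * lifetime = 4359383 + 12801 * 24 = 4359383 + 307224 = 4666607
Total generation = annual * lifetime = 778571 * 24 = 18685704 kWh
LCOE = 4666607 / 18685704
LCOE = 0.2497 $/kWh

0.2497


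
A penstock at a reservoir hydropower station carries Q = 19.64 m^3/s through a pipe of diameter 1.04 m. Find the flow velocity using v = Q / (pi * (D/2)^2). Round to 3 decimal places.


Compute pipe cross-sectional area:
  A = pi * (D/2)^2 = pi * (1.04/2)^2 = 0.8495 m^2
Calculate velocity:
  v = Q / A = 19.64 / 0.8495
  v = 23.120 m/s

23.120


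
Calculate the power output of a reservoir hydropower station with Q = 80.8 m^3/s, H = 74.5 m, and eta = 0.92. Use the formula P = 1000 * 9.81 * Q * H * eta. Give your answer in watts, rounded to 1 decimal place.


Apply the hydropower formula P = rho * g * Q * H * eta
rho * g = 1000 * 9.81 = 9810.0
P = 9810.0 * 80.8 * 74.5 * 0.92
P = 54328093.9 W

54328093.9


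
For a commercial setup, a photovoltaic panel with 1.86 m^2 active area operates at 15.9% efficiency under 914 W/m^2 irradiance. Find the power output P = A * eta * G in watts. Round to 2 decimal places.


Use the solar power formula P = A * eta * G.
Given: A = 1.86 m^2, eta = 0.159, G = 914 W/m^2
P = 1.86 * 0.159 * 914
P = 270.31 W

270.31


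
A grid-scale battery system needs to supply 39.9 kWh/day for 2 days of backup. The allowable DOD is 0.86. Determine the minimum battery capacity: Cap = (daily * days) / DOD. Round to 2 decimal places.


Total energy needed = daily * days = 39.9 * 2 = 79.8 kWh
Account for depth of discharge:
  Cap = total_energy / DOD = 79.8 / 0.86
  Cap = 92.79 kWh

92.79


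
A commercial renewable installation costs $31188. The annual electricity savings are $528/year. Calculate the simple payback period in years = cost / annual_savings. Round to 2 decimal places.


Simple payback period = initial cost / annual savings
Payback = 31188 / 528
Payback = 59.07 years

59.07


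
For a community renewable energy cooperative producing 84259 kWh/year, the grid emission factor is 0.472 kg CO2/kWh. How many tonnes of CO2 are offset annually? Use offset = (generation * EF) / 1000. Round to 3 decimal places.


CO2 offset in kg = generation * emission_factor
CO2 offset = 84259 * 0.472 = 39770.25 kg
Convert to tonnes:
  CO2 offset = 39770.25 / 1000 = 39.770 tonnes

39.770


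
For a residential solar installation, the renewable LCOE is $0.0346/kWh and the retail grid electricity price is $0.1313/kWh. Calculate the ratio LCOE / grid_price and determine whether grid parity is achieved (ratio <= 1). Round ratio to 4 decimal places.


Compare LCOE to grid price:
  LCOE = $0.0346/kWh, Grid price = $0.1313/kWh
  Ratio = LCOE / grid_price = 0.0346 / 0.1313 = 0.2635
  Grid parity achieved (ratio <= 1)? yes

0.2635


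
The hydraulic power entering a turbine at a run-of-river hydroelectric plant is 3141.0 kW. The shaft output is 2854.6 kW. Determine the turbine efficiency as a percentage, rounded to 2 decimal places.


Turbine efficiency = (output power / input power) * 100
eta = (2854.6 / 3141.0) * 100
eta = 90.88%

90.88


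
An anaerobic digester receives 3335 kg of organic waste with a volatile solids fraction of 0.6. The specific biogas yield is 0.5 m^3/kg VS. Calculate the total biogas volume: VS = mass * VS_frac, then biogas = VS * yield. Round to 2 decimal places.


Compute volatile solids:
  VS = mass * VS_fraction = 3335 * 0.6 = 2001.0 kg
Calculate biogas volume:
  Biogas = VS * specific_yield = 2001.0 * 0.5
  Biogas = 1000.50 m^3

1000.50


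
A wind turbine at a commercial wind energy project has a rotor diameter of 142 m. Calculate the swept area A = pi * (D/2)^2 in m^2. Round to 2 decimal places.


Compute the rotor radius:
  r = D / 2 = 142 / 2 = 71.0 m
Calculate swept area:
  A = pi * r^2 = pi * 71.0^2
  A = 15836.77 m^2

15836.77


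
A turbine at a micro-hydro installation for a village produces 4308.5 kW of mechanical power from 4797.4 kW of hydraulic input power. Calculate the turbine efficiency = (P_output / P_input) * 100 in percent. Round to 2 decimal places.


Turbine efficiency = (output power / input power) * 100
eta = (4308.5 / 4797.4) * 100
eta = 89.81%

89.81


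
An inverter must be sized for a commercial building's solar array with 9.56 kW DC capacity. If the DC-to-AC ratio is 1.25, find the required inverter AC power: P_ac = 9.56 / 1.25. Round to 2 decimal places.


The inverter AC capacity is determined by the DC/AC ratio.
Given: P_dc = 9.56 kW, DC/AC ratio = 1.25
P_ac = P_dc / ratio = 9.56 / 1.25
P_ac = 7.65 kW

7.65


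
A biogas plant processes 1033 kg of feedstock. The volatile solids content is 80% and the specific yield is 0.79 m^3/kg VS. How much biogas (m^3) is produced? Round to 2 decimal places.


Compute volatile solids:
  VS = mass * VS_fraction = 1033 * 0.8 = 826.4 kg
Calculate biogas volume:
  Biogas = VS * specific_yield = 826.4 * 0.79
  Biogas = 652.86 m^3

652.86


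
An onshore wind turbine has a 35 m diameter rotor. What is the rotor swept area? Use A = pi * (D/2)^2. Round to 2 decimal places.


Compute the rotor radius:
  r = D / 2 = 35 / 2 = 17.5 m
Calculate swept area:
  A = pi * r^2 = pi * 17.5^2
  A = 962.11 m^2

962.11


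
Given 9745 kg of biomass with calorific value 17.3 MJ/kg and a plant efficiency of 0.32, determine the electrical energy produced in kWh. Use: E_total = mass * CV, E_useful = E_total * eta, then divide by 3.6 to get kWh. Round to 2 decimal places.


Total energy = mass * CV = 9745 * 17.3 = 168588.5 MJ
Useful energy = total * eta = 168588.5 * 0.32 = 53948.32 MJ
Convert to kWh: 53948.32 / 3.6
Useful energy = 14985.64 kWh

14985.64


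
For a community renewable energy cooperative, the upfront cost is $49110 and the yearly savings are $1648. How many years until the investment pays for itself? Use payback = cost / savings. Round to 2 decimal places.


Simple payback period = initial cost / annual savings
Payback = 49110 / 1648
Payback = 29.80 years

29.80


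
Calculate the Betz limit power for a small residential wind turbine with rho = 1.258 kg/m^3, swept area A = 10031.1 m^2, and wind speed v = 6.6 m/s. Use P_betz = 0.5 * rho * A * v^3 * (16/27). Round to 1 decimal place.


The Betz coefficient Cp_max = 16/27 = 0.5926
v^3 = 6.6^3 = 287.496
P_betz = 0.5 * rho * A * v^3 * Cp_max
P_betz = 0.5 * 1.258 * 10031.1 * 287.496 * 0.5926
P_betz = 1074947.4 W

1074947.4


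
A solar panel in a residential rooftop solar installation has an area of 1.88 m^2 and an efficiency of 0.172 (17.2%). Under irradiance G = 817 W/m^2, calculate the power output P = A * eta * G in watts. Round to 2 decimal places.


Use the solar power formula P = A * eta * G.
Given: A = 1.88 m^2, eta = 0.172, G = 817 W/m^2
P = 1.88 * 0.172 * 817
P = 264.19 W

264.19


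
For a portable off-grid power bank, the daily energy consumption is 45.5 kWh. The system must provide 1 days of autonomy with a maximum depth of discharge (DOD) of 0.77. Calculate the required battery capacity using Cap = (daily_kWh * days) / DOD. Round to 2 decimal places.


Total energy needed = daily * days = 45.5 * 1 = 45.5 kWh
Account for depth of discharge:
  Cap = total_energy / DOD = 45.5 / 0.77
  Cap = 59.09 kWh

59.09


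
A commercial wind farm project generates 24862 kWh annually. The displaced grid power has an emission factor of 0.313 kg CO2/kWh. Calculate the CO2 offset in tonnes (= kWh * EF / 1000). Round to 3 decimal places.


CO2 offset in kg = generation * emission_factor
CO2 offset = 24862 * 0.313 = 7781.81 kg
Convert to tonnes:
  CO2 offset = 7781.81 / 1000 = 7.782 tonnes

7.782


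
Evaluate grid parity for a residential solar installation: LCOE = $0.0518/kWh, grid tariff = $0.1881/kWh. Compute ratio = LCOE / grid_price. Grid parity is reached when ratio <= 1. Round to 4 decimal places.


Compare LCOE to grid price:
  LCOE = $0.0518/kWh, Grid price = $0.1881/kWh
  Ratio = LCOE / grid_price = 0.0518 / 0.1881 = 0.2754
  Grid parity achieved (ratio <= 1)? yes

0.2754


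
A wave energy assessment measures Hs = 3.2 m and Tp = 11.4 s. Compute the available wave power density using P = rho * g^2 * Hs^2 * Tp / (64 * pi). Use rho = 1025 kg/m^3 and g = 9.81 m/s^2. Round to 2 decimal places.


Apply wave power formula:
  g^2 = 9.81^2 = 96.2361
  Hs^2 = 3.2^2 = 10.24
  Numerator = rho * g^2 * Hs^2 * Tp = 1025 * 96.2361 * 10.24 * 11.4 = 11515072.8
  Denominator = 64 * pi = 201.0619
  P = 11515072.8 / 201.0619 = 57271.27 W/m

57271.27


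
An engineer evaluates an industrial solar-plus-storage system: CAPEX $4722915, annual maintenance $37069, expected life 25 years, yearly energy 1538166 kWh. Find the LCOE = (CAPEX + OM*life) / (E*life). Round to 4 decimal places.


Total cost = CAPEX + OM * lifetime = 4722915 + 37069 * 25 = 4722915 + 926725 = 5649640
Total generation = annual * lifetime = 1538166 * 25 = 38454150 kWh
LCOE = 5649640 / 38454150
LCOE = 0.1469 $/kWh

0.1469


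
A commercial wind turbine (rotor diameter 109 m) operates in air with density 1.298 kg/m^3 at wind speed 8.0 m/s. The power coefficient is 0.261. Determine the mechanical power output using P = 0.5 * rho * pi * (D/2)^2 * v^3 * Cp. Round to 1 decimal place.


Step 1 -- Compute swept area:
  A = pi * (D/2)^2 = pi * (109/2)^2 = 9331.32 m^2
Step 2 -- Apply wind power equation:
  P = 0.5 * rho * A * v^3 * Cp
  v^3 = 8.0^3 = 512.0
  P = 0.5 * 1.298 * 9331.32 * 512.0 * 0.261
  P = 809278.6 W

809278.6


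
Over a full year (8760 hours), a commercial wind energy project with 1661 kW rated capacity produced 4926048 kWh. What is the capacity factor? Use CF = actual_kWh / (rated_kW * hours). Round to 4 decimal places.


Capacity factor = actual output / maximum possible output
Maximum possible = rated * hours = 1661 * 8760 = 14550360 kWh
CF = 4926048 / 14550360
CF = 0.3386

0.3386


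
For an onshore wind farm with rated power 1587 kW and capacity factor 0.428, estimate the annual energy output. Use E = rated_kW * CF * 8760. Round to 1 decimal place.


Annual energy = rated_kW * capacity_factor * hours_per_year
Given: P_rated = 1587 kW, CF = 0.428, hours = 8760
E = 1587 * 0.428 * 8760
E = 5950107.4 kWh

5950107.4


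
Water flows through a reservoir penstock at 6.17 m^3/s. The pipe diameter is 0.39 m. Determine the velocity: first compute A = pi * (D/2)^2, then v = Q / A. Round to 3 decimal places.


Compute pipe cross-sectional area:
  A = pi * (D/2)^2 = pi * (0.39/2)^2 = 0.1195 m^2
Calculate velocity:
  v = Q / A = 6.17 / 0.1195
  v = 51.649 m/s

51.649


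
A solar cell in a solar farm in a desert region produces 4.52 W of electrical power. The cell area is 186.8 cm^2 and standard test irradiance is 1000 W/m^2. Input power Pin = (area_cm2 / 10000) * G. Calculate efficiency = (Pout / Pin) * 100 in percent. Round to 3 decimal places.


First compute the input power:
  Pin = area_cm2 / 10000 * G = 186.8 / 10000 * 1000 = 18.68 W
Then compute efficiency:
  Efficiency = (Pout / Pin) * 100 = (4.52 / 18.68) * 100
  Efficiency = 24.197%

24.197


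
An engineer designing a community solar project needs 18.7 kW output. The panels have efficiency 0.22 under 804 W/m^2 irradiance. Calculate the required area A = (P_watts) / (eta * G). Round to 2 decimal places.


Convert target power to watts: P = 18.7 * 1000 = 18700.0 W
Compute denominator: eta * G = 0.22 * 804 = 176.88
Required area A = P / (eta * G) = 18700.0 / 176.88
A = 105.72 m^2

105.72


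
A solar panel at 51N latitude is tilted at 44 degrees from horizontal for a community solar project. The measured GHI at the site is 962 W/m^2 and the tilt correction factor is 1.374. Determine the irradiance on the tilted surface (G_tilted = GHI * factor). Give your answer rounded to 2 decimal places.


Identify the given values:
  GHI = 962 W/m^2, tilt correction factor = 1.374
Apply the formula G_tilted = GHI * factor:
  G_tilted = 962 * 1.374
  G_tilted = 1321.79 W/m^2

1321.79


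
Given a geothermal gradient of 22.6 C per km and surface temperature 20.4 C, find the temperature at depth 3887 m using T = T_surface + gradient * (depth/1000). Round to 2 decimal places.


Convert depth to km: 3887 / 1000 = 3.887 km
Temperature increase = gradient * depth_km = 22.6 * 3.887 = 87.85 C
Temperature at depth = T_surface + delta_T = 20.4 + 87.85
T = 108.25 C

108.25


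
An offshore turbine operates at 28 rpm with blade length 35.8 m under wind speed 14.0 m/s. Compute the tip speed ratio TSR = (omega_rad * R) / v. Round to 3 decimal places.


Convert rotational speed to rad/s:
  omega = 28 * 2 * pi / 60 = 2.9322 rad/s
Compute tip speed:
  v_tip = omega * R = 2.9322 * 35.8 = 104.971 m/s
Tip speed ratio:
  TSR = v_tip / v_wind = 104.971 / 14.0 = 7.498

7.498


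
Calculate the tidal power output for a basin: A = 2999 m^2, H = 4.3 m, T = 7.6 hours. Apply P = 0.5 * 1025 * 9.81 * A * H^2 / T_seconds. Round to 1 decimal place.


Convert period to seconds: T = 7.6 * 3600 = 27360.0 s
H^2 = 4.3^2 = 18.49
P = 0.5 * rho * g * A * H^2 / T
P = 0.5 * 1025 * 9.81 * 2999 * 18.49 / 27360.0
P = 10189.7 W

10189.7


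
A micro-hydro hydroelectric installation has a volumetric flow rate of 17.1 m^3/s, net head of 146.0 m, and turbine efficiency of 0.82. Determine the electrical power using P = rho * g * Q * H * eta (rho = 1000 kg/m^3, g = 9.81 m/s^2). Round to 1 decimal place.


Apply the hydropower formula P = rho * g * Q * H * eta
rho * g = 1000 * 9.81 = 9810.0
P = 9810.0 * 17.1 * 146.0 * 0.82
P = 20083149.7 W

20083149.7


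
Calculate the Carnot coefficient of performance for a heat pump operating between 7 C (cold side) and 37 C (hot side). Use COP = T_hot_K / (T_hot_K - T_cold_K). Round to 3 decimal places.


Convert to Kelvin:
  T_hot = 37 + 273.15 = 310.15 K
  T_cold = 7 + 273.15 = 280.15 K
Apply Carnot COP formula:
  COP = T_hot_K / (T_hot_K - T_cold_K) = 310.15 / 30.0
  COP = 10.338

10.338


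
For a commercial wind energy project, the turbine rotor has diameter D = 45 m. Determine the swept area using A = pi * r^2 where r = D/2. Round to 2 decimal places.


Compute the rotor radius:
  r = D / 2 = 45 / 2 = 22.5 m
Calculate swept area:
  A = pi * r^2 = pi * 22.5^2
  A = 1590.43 m^2

1590.43


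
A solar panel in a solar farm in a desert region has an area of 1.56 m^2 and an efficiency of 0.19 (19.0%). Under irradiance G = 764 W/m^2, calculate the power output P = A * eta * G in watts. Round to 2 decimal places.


Use the solar power formula P = A * eta * G.
Given: A = 1.56 m^2, eta = 0.19, G = 764 W/m^2
P = 1.56 * 0.19 * 764
P = 226.45 W

226.45


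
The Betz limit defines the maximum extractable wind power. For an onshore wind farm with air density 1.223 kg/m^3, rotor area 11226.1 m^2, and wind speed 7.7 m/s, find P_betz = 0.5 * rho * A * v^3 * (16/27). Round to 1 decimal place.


The Betz coefficient Cp_max = 16/27 = 0.5926
v^3 = 7.7^3 = 456.533
P_betz = 0.5 * rho * A * v^3 * Cp_max
P_betz = 0.5 * 1.223 * 11226.1 * 456.533 * 0.5926
P_betz = 1857179.0 W

1857179.0


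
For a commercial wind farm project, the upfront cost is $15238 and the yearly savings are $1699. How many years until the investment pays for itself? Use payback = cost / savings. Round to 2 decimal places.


Simple payback period = initial cost / annual savings
Payback = 15238 / 1699
Payback = 8.97 years

8.97


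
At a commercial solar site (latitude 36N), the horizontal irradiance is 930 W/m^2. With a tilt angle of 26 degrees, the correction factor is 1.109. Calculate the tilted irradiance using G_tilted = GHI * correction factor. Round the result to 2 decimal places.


Identify the given values:
  GHI = 930 W/m^2, tilt correction factor = 1.109
Apply the formula G_tilted = GHI * factor:
  G_tilted = 930 * 1.109
  G_tilted = 1031.37 W/m^2

1031.37


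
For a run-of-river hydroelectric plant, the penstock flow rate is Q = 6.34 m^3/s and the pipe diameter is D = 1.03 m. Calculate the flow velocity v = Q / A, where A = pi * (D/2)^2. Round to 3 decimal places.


Compute pipe cross-sectional area:
  A = pi * (D/2)^2 = pi * (1.03/2)^2 = 0.8332 m^2
Calculate velocity:
  v = Q / A = 6.34 / 0.8332
  v = 7.609 m/s

7.609


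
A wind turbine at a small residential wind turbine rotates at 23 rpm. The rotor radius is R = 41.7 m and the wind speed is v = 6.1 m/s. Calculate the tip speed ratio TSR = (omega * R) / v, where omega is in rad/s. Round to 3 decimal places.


Convert rotational speed to rad/s:
  omega = 23 * 2 * pi / 60 = 2.4086 rad/s
Compute tip speed:
  v_tip = omega * R = 2.4086 * 41.7 = 100.437 m/s
Tip speed ratio:
  TSR = v_tip / v_wind = 100.437 / 6.1 = 16.465

16.465


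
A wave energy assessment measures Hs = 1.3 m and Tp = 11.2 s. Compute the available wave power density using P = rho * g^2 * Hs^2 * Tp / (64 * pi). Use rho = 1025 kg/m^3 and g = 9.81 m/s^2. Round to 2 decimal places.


Apply wave power formula:
  g^2 = 9.81^2 = 96.2361
  Hs^2 = 1.3^2 = 1.69
  Numerator = rho * g^2 * Hs^2 * Tp = 1025 * 96.2361 * 1.69 * 11.2 = 1867095.82
  Denominator = 64 * pi = 201.0619
  P = 1867095.82 / 201.0619 = 9286.17 W/m

9286.17


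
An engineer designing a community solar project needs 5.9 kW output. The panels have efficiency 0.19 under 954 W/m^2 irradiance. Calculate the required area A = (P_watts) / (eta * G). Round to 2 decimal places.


Convert target power to watts: P = 5.9 * 1000 = 5900.0 W
Compute denominator: eta * G = 0.19 * 954 = 181.26
Required area A = P / (eta * G) = 5900.0 / 181.26
A = 32.55 m^2

32.55


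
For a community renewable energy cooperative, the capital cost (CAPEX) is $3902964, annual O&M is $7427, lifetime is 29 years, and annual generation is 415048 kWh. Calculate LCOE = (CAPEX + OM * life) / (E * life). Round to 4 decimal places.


Total cost = CAPEX + OM * lifetime = 3902964 + 7427 * 29 = 3902964 + 215383 = 4118347
Total generation = annual * lifetime = 415048 * 29 = 12036392 kWh
LCOE = 4118347 / 12036392
LCOE = 0.3422 $/kWh

0.3422


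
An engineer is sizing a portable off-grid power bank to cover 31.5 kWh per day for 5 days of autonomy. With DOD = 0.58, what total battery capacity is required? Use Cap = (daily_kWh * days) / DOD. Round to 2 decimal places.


Total energy needed = daily * days = 31.5 * 5 = 157.5 kWh
Account for depth of discharge:
  Cap = total_energy / DOD = 157.5 / 0.58
  Cap = 271.55 kWh

271.55


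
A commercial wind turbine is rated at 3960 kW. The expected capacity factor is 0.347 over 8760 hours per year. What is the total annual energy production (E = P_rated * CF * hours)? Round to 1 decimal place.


Annual energy = rated_kW * capacity_factor * hours_per_year
Given: P_rated = 3960 kW, CF = 0.347, hours = 8760
E = 3960 * 0.347 * 8760
E = 12037291.2 kWh

12037291.2


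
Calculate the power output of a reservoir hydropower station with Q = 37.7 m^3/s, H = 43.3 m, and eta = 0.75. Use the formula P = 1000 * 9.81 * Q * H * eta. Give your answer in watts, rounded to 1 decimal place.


Apply the hydropower formula P = rho * g * Q * H * eta
rho * g = 1000 * 9.81 = 9810.0
P = 9810.0 * 37.7 * 43.3 * 0.75
P = 12010456.6 W

12010456.6


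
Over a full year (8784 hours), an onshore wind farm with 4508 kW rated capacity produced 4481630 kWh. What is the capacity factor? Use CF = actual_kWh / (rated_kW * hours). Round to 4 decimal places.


Capacity factor = actual output / maximum possible output
Maximum possible = rated * hours = 4508 * 8784 = 39598272 kWh
CF = 4481630 / 39598272
CF = 0.1132

0.1132


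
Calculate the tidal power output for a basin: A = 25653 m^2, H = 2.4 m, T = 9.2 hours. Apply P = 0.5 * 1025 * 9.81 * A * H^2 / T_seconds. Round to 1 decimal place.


Convert period to seconds: T = 9.2 * 3600 = 33120.0 s
H^2 = 2.4^2 = 5.76
P = 0.5 * rho * g * A * H^2 / T
P = 0.5 * 1025 * 9.81 * 25653 * 5.76 / 33120.0
P = 22430.2 W

22430.2


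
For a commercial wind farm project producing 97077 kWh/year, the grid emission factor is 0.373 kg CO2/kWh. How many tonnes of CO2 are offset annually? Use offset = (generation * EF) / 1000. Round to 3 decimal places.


CO2 offset in kg = generation * emission_factor
CO2 offset = 97077 * 0.373 = 36209.72 kg
Convert to tonnes:
  CO2 offset = 36209.72 / 1000 = 36.210 tonnes

36.210


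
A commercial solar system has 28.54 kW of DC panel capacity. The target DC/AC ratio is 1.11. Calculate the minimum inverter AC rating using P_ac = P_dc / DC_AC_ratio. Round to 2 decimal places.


The inverter AC capacity is determined by the DC/AC ratio.
Given: P_dc = 28.54 kW, DC/AC ratio = 1.11
P_ac = P_dc / ratio = 28.54 / 1.11
P_ac = 25.71 kW

25.71


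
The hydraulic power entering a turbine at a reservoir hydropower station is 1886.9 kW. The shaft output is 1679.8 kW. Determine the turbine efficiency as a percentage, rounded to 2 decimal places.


Turbine efficiency = (output power / input power) * 100
eta = (1679.8 / 1886.9) * 100
eta = 89.02%

89.02


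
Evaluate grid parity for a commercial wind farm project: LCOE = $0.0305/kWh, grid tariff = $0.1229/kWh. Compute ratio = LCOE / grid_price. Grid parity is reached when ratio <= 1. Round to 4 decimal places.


Compare LCOE to grid price:
  LCOE = $0.0305/kWh, Grid price = $0.1229/kWh
  Ratio = LCOE / grid_price = 0.0305 / 0.1229 = 0.2482
  Grid parity achieved (ratio <= 1)? yes

0.2482


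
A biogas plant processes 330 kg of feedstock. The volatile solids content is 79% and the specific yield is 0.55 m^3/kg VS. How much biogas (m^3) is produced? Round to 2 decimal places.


Compute volatile solids:
  VS = mass * VS_fraction = 330 * 0.79 = 260.7 kg
Calculate biogas volume:
  Biogas = VS * specific_yield = 260.7 * 0.55
  Biogas = 143.39 m^3

143.39


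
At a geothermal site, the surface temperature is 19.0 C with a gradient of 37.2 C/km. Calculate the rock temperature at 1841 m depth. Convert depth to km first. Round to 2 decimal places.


Convert depth to km: 1841 / 1000 = 1.841 km
Temperature increase = gradient * depth_km = 37.2 * 1.841 = 68.49 C
Temperature at depth = T_surface + delta_T = 19.0 + 68.49
T = 87.49 C

87.49


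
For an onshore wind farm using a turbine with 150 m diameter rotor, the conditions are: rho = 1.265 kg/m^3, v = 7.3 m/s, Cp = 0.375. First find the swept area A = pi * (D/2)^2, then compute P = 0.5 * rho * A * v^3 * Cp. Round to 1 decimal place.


Step 1 -- Compute swept area:
  A = pi * (D/2)^2 = pi * (150/2)^2 = 17671.46 m^2
Step 2 -- Apply wind power equation:
  P = 0.5 * rho * A * v^3 * Cp
  v^3 = 7.3^3 = 389.017
  P = 0.5 * 1.265 * 17671.46 * 389.017 * 0.375
  P = 1630545.0 W

1630545.0


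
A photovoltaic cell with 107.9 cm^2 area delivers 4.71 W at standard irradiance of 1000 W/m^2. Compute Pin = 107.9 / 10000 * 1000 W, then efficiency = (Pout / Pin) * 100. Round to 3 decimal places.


First compute the input power:
  Pin = area_cm2 / 10000 * G = 107.9 / 10000 * 1000 = 10.79 W
Then compute efficiency:
  Efficiency = (Pout / Pin) * 100 = (4.71 / 10.79) * 100
  Efficiency = 43.652%

43.652


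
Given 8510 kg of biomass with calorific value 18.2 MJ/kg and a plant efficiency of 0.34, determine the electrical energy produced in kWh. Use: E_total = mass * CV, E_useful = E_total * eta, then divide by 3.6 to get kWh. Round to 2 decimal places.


Total energy = mass * CV = 8510 * 18.2 = 154882.0 MJ
Useful energy = total * eta = 154882.0 * 0.34 = 52659.88 MJ
Convert to kWh: 52659.88 / 3.6
Useful energy = 14627.74 kWh

14627.74


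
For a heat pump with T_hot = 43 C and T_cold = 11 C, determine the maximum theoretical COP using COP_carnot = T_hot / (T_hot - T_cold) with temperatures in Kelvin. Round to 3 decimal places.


Convert to Kelvin:
  T_hot = 43 + 273.15 = 316.15 K
  T_cold = 11 + 273.15 = 284.15 K
Apply Carnot COP formula:
  COP = T_hot_K / (T_hot_K - T_cold_K) = 316.15 / 32.0
  COP = 9.880

9.880


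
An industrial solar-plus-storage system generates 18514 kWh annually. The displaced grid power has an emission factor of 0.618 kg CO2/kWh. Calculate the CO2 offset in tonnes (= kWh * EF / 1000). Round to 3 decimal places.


CO2 offset in kg = generation * emission_factor
CO2 offset = 18514 * 0.618 = 11441.65 kg
Convert to tonnes:
  CO2 offset = 11441.65 / 1000 = 11.442 tonnes

11.442


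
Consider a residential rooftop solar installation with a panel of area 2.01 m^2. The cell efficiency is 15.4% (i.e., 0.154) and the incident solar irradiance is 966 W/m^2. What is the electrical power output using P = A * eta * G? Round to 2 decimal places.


Use the solar power formula P = A * eta * G.
Given: A = 2.01 m^2, eta = 0.154, G = 966 W/m^2
P = 2.01 * 0.154 * 966
P = 299.02 W

299.02


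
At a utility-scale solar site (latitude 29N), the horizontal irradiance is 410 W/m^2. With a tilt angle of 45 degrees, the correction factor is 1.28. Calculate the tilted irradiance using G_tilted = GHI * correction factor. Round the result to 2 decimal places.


Identify the given values:
  GHI = 410 W/m^2, tilt correction factor = 1.28
Apply the formula G_tilted = GHI * factor:
  G_tilted = 410 * 1.28
  G_tilted = 524.80 W/m^2

524.80


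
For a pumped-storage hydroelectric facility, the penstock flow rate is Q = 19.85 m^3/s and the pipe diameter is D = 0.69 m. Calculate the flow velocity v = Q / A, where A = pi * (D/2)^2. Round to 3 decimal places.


Compute pipe cross-sectional area:
  A = pi * (D/2)^2 = pi * (0.69/2)^2 = 0.3739 m^2
Calculate velocity:
  v = Q / A = 19.85 / 0.3739
  v = 53.085 m/s

53.085


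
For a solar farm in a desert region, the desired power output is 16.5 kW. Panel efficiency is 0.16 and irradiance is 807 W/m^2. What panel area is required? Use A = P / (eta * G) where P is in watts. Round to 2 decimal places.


Convert target power to watts: P = 16.5 * 1000 = 16500.0 W
Compute denominator: eta * G = 0.16 * 807 = 129.12
Required area A = P / (eta * G) = 16500.0 / 129.12
A = 127.79 m^2

127.79


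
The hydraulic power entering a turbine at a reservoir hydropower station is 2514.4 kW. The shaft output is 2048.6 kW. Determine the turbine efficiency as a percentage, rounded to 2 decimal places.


Turbine efficiency = (output power / input power) * 100
eta = (2048.6 / 2514.4) * 100
eta = 81.47%

81.47


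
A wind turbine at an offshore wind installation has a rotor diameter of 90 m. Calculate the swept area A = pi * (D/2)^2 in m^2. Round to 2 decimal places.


Compute the rotor radius:
  r = D / 2 = 90 / 2 = 45.0 m
Calculate swept area:
  A = pi * r^2 = pi * 45.0^2
  A = 6361.73 m^2

6361.73


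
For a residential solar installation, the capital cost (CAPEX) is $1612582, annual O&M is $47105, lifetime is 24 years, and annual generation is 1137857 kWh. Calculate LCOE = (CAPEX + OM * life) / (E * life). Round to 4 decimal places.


Total cost = CAPEX + OM * lifetime = 1612582 + 47105 * 24 = 1612582 + 1130520 = 2743102
Total generation = annual * lifetime = 1137857 * 24 = 27308568 kWh
LCOE = 2743102 / 27308568
LCOE = 0.1004 $/kWh

0.1004


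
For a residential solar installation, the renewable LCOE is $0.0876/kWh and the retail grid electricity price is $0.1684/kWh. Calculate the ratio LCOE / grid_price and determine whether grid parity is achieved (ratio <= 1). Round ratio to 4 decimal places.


Compare LCOE to grid price:
  LCOE = $0.0876/kWh, Grid price = $0.1684/kWh
  Ratio = LCOE / grid_price = 0.0876 / 0.1684 = 0.5202
  Grid parity achieved (ratio <= 1)? yes

0.5202


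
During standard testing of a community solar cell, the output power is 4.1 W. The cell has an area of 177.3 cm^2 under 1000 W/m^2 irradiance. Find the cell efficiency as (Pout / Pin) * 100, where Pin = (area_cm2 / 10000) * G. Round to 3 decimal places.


First compute the input power:
  Pin = area_cm2 / 10000 * G = 177.3 / 10000 * 1000 = 17.73 W
Then compute efficiency:
  Efficiency = (Pout / Pin) * 100 = (4.1 / 17.73) * 100
  Efficiency = 23.125%

23.125


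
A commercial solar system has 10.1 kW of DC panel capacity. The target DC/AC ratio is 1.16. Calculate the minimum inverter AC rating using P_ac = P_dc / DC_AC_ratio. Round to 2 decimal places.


The inverter AC capacity is determined by the DC/AC ratio.
Given: P_dc = 10.1 kW, DC/AC ratio = 1.16
P_ac = P_dc / ratio = 10.1 / 1.16
P_ac = 8.71 kW

8.71


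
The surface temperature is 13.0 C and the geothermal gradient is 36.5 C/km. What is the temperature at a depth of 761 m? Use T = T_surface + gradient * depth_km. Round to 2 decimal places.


Convert depth to km: 761 / 1000 = 0.761 km
Temperature increase = gradient * depth_km = 36.5 * 0.761 = 27.78 C
Temperature at depth = T_surface + delta_T = 13.0 + 27.78
T = 40.78 C

40.78


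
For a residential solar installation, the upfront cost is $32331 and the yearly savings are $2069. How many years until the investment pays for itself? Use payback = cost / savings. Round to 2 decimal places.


Simple payback period = initial cost / annual savings
Payback = 32331 / 2069
Payback = 15.63 years

15.63


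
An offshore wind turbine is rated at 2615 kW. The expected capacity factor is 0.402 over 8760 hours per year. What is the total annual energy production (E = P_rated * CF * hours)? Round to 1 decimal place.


Annual energy = rated_kW * capacity_factor * hours_per_year
Given: P_rated = 2615 kW, CF = 0.402, hours = 8760
E = 2615 * 0.402 * 8760
E = 9208774.8 kWh

9208774.8


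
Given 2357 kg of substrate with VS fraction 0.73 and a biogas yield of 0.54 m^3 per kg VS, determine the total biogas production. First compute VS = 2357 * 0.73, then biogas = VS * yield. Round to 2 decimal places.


Compute volatile solids:
  VS = mass * VS_fraction = 2357 * 0.73 = 1720.61 kg
Calculate biogas volume:
  Biogas = VS * specific_yield = 1720.61 * 0.54
  Biogas = 929.13 m^3

929.13


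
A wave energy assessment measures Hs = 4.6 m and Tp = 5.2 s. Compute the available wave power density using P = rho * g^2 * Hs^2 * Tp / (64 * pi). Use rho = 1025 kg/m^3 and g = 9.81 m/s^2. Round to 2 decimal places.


Apply wave power formula:
  g^2 = 9.81^2 = 96.2361
  Hs^2 = 4.6^2 = 21.16
  Numerator = rho * g^2 * Hs^2 * Tp = 1025 * 96.2361 * 21.16 * 5.2 = 10853776.82
  Denominator = 64 * pi = 201.0619
  P = 10853776.82 / 201.0619 = 53982.26 W/m

53982.26


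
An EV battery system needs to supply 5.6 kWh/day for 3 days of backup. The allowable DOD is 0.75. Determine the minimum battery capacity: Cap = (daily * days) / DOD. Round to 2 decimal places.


Total energy needed = daily * days = 5.6 * 3 = 16.8 kWh
Account for depth of discharge:
  Cap = total_energy / DOD = 16.8 / 0.75
  Cap = 22.40 kWh

22.40


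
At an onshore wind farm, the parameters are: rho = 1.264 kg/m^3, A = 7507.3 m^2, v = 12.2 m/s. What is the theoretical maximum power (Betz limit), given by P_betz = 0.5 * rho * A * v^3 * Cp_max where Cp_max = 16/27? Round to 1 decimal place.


The Betz coefficient Cp_max = 16/27 = 0.5926
v^3 = 12.2^3 = 1815.848
P_betz = 0.5 * rho * A * v^3 * Cp_max
P_betz = 0.5 * 1.264 * 7507.3 * 1815.848 * 0.5926
P_betz = 5105479.8 W

5105479.8


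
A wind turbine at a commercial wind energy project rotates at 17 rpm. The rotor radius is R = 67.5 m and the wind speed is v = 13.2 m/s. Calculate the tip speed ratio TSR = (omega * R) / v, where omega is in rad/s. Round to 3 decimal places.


Convert rotational speed to rad/s:
  omega = 17 * 2 * pi / 60 = 1.7802 rad/s
Compute tip speed:
  v_tip = omega * R = 1.7802 * 67.5 = 120.166 m/s
Tip speed ratio:
  TSR = v_tip / v_wind = 120.166 / 13.2 = 9.103

9.103


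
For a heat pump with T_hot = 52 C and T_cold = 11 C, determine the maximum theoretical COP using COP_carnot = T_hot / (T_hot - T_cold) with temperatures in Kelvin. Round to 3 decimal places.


Convert to Kelvin:
  T_hot = 52 + 273.15 = 325.15 K
  T_cold = 11 + 273.15 = 284.15 K
Apply Carnot COP formula:
  COP = T_hot_K / (T_hot_K - T_cold_K) = 325.15 / 41.0
  COP = 7.930

7.930


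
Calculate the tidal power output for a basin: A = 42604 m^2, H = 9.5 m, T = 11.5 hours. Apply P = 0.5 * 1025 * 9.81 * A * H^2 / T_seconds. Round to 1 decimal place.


Convert period to seconds: T = 11.5 * 3600 = 41400.0 s
H^2 = 9.5^2 = 90.25
P = 0.5 * rho * g * A * H^2 / T
P = 0.5 * 1025 * 9.81 * 42604 * 90.25 / 41400.0
P = 466939.0 W

466939.0


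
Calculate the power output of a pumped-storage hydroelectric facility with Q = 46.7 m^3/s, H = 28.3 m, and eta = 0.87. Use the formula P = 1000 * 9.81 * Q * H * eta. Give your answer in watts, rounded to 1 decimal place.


Apply the hydropower formula P = rho * g * Q * H * eta
rho * g = 1000 * 9.81 = 9810.0
P = 9810.0 * 46.7 * 28.3 * 0.87
P = 11279544.9 W

11279544.9


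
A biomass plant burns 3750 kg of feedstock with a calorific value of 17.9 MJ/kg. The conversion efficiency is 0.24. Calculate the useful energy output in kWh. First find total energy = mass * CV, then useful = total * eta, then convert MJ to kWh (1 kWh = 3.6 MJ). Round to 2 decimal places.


Total energy = mass * CV = 3750 * 17.9 = 67125.0 MJ
Useful energy = total * eta = 67125.0 * 0.24 = 16110.0 MJ
Convert to kWh: 16110.0 / 3.6
Useful energy = 4475.00 kWh

4475.00
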